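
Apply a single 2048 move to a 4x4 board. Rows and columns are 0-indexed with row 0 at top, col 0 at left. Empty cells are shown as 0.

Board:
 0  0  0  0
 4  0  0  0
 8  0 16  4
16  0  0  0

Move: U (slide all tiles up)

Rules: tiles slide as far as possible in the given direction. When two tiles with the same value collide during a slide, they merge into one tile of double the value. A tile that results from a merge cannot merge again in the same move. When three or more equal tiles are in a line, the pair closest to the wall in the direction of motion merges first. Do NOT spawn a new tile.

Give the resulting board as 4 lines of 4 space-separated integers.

Slide up:
col 0: [0, 4, 8, 16] -> [4, 8, 16, 0]
col 1: [0, 0, 0, 0] -> [0, 0, 0, 0]
col 2: [0, 0, 16, 0] -> [16, 0, 0, 0]
col 3: [0, 0, 4, 0] -> [4, 0, 0, 0]

Answer:  4  0 16  4
 8  0  0  0
16  0  0  0
 0  0  0  0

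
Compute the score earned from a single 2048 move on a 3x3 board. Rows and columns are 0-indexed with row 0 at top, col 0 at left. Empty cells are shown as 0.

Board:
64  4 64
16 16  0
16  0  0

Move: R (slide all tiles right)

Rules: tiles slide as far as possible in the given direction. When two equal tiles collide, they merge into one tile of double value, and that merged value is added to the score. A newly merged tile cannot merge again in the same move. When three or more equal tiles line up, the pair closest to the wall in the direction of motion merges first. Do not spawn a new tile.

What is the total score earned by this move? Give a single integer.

Answer: 32

Derivation:
Slide right:
row 0: [64, 4, 64] -> [64, 4, 64]  score +0 (running 0)
row 1: [16, 16, 0] -> [0, 0, 32]  score +32 (running 32)
row 2: [16, 0, 0] -> [0, 0, 16]  score +0 (running 32)
Board after move:
64  4 64
 0  0 32
 0  0 16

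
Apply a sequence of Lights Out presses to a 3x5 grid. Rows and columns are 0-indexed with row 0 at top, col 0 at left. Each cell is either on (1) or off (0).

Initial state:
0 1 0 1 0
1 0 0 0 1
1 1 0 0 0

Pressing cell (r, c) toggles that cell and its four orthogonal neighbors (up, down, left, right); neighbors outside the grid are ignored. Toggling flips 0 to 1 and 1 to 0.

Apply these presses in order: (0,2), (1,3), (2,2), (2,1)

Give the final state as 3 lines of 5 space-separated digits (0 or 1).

Answer: 0 0 1 1 0
1 1 1 1 0
0 1 0 0 0

Derivation:
After press 1 at (0,2):
0 0 1 0 0
1 0 1 0 1
1 1 0 0 0

After press 2 at (1,3):
0 0 1 1 0
1 0 0 1 0
1 1 0 1 0

After press 3 at (2,2):
0 0 1 1 0
1 0 1 1 0
1 0 1 0 0

After press 4 at (2,1):
0 0 1 1 0
1 1 1 1 0
0 1 0 0 0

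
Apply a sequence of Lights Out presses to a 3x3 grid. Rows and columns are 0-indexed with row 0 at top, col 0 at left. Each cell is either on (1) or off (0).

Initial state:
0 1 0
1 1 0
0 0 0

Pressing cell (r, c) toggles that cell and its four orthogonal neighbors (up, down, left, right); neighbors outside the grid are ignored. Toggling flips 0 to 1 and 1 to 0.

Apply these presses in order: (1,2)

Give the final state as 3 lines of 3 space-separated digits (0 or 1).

After press 1 at (1,2):
0 1 1
1 0 1
0 0 1

Answer: 0 1 1
1 0 1
0 0 1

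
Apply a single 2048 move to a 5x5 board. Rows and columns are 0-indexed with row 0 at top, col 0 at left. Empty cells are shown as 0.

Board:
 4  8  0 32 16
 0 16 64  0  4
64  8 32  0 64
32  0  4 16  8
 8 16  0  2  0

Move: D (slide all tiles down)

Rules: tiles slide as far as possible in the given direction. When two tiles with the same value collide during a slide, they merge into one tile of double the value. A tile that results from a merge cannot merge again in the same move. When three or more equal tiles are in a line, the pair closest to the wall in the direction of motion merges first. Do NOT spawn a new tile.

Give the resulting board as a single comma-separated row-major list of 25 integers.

Slide down:
col 0: [4, 0, 64, 32, 8] -> [0, 4, 64, 32, 8]
col 1: [8, 16, 8, 0, 16] -> [0, 8, 16, 8, 16]
col 2: [0, 64, 32, 4, 0] -> [0, 0, 64, 32, 4]
col 3: [32, 0, 0, 16, 2] -> [0, 0, 32, 16, 2]
col 4: [16, 4, 64, 8, 0] -> [0, 16, 4, 64, 8]

Answer: 0, 0, 0, 0, 0, 4, 8, 0, 0, 16, 64, 16, 64, 32, 4, 32, 8, 32, 16, 64, 8, 16, 4, 2, 8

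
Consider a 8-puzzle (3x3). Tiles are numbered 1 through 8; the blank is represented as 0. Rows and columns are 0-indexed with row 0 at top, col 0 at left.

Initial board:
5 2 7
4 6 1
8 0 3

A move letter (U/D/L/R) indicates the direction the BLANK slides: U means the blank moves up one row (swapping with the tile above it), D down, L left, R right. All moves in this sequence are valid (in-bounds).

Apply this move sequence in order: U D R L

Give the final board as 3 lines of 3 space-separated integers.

Answer: 5 2 7
4 6 1
8 0 3

Derivation:
After move 1 (U):
5 2 7
4 0 1
8 6 3

After move 2 (D):
5 2 7
4 6 1
8 0 3

After move 3 (R):
5 2 7
4 6 1
8 3 0

After move 4 (L):
5 2 7
4 6 1
8 0 3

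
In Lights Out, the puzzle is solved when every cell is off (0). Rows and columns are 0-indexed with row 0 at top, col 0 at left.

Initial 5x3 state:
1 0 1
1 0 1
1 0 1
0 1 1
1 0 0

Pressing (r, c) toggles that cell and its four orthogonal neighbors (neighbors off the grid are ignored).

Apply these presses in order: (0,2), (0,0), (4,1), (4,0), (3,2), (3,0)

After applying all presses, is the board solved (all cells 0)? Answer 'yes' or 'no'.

After press 1 at (0,2):
1 1 0
1 0 0
1 0 1
0 1 1
1 0 0

After press 2 at (0,0):
0 0 0
0 0 0
1 0 1
0 1 1
1 0 0

After press 3 at (4,1):
0 0 0
0 0 0
1 0 1
0 0 1
0 1 1

After press 4 at (4,0):
0 0 0
0 0 0
1 0 1
1 0 1
1 0 1

After press 5 at (3,2):
0 0 0
0 0 0
1 0 0
1 1 0
1 0 0

After press 6 at (3,0):
0 0 0
0 0 0
0 0 0
0 0 0
0 0 0

Lights still on: 0

Answer: yes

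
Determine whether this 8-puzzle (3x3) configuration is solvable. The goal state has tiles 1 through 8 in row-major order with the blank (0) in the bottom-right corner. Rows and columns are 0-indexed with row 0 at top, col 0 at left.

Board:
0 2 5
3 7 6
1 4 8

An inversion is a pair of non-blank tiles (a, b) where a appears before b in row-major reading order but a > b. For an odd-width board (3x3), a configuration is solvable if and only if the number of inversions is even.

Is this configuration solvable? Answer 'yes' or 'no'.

Inversions (pairs i<j in row-major order where tile[i] > tile[j] > 0): 10
10 is even, so the puzzle is solvable.

Answer: yes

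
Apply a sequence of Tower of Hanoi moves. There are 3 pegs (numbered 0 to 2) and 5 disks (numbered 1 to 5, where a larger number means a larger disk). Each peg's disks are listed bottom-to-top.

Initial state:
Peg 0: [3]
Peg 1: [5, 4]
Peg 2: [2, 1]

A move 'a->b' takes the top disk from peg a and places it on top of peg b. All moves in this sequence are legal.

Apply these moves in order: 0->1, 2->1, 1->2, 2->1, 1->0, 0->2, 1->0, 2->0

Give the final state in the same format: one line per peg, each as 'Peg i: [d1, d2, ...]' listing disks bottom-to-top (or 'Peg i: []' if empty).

Answer: Peg 0: [3, 1]
Peg 1: [5, 4]
Peg 2: [2]

Derivation:
After move 1 (0->1):
Peg 0: []
Peg 1: [5, 4, 3]
Peg 2: [2, 1]

After move 2 (2->1):
Peg 0: []
Peg 1: [5, 4, 3, 1]
Peg 2: [2]

After move 3 (1->2):
Peg 0: []
Peg 1: [5, 4, 3]
Peg 2: [2, 1]

After move 4 (2->1):
Peg 0: []
Peg 1: [5, 4, 3, 1]
Peg 2: [2]

After move 5 (1->0):
Peg 0: [1]
Peg 1: [5, 4, 3]
Peg 2: [2]

After move 6 (0->2):
Peg 0: []
Peg 1: [5, 4, 3]
Peg 2: [2, 1]

After move 7 (1->0):
Peg 0: [3]
Peg 1: [5, 4]
Peg 2: [2, 1]

After move 8 (2->0):
Peg 0: [3, 1]
Peg 1: [5, 4]
Peg 2: [2]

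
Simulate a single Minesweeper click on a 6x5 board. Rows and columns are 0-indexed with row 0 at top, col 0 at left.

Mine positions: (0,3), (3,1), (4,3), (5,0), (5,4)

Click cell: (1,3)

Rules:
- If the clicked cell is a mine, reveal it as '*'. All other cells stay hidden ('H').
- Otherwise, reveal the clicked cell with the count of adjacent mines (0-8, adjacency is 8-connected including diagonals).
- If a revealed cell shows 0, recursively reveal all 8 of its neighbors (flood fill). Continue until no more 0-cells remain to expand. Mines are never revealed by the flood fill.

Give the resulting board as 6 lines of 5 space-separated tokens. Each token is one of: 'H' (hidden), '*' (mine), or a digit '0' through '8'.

H H H H H
H H H 1 H
H H H H H
H H H H H
H H H H H
H H H H H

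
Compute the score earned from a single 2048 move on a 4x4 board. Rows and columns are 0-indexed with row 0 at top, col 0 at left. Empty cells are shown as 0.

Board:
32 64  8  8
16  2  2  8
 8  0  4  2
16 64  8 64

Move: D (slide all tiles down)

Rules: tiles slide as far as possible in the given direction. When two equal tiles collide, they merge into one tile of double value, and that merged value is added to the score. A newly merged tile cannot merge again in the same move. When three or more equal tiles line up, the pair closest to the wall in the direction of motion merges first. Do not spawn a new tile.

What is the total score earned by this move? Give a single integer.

Answer: 16

Derivation:
Slide down:
col 0: [32, 16, 8, 16] -> [32, 16, 8, 16]  score +0 (running 0)
col 1: [64, 2, 0, 64] -> [0, 64, 2, 64]  score +0 (running 0)
col 2: [8, 2, 4, 8] -> [8, 2, 4, 8]  score +0 (running 0)
col 3: [8, 8, 2, 64] -> [0, 16, 2, 64]  score +16 (running 16)
Board after move:
32  0  8  0
16 64  2 16
 8  2  4  2
16 64  8 64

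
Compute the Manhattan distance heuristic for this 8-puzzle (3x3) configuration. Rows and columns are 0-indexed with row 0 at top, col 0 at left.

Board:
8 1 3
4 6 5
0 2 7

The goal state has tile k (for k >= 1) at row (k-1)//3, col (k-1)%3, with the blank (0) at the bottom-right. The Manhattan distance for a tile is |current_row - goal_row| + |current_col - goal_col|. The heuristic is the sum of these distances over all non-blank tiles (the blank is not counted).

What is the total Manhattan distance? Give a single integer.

Tile 8: (0,0)->(2,1) = 3
Tile 1: (0,1)->(0,0) = 1
Tile 3: (0,2)->(0,2) = 0
Tile 4: (1,0)->(1,0) = 0
Tile 6: (1,1)->(1,2) = 1
Tile 5: (1,2)->(1,1) = 1
Tile 2: (2,1)->(0,1) = 2
Tile 7: (2,2)->(2,0) = 2
Sum: 3 + 1 + 0 + 0 + 1 + 1 + 2 + 2 = 10

Answer: 10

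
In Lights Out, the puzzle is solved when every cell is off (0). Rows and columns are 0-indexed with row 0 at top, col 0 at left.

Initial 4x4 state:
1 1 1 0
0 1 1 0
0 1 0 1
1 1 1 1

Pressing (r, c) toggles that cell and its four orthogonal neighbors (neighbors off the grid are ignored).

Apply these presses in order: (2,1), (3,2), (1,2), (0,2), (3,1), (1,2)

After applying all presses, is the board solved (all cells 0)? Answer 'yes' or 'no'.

Answer: no

Derivation:
After press 1 at (2,1):
1 1 1 0
0 0 1 0
1 0 1 1
1 0 1 1

After press 2 at (3,2):
1 1 1 0
0 0 1 0
1 0 0 1
1 1 0 0

After press 3 at (1,2):
1 1 0 0
0 1 0 1
1 0 1 1
1 1 0 0

After press 4 at (0,2):
1 0 1 1
0 1 1 1
1 0 1 1
1 1 0 0

After press 5 at (3,1):
1 0 1 1
0 1 1 1
1 1 1 1
0 0 1 0

After press 6 at (1,2):
1 0 0 1
0 0 0 0
1 1 0 1
0 0 1 0

Lights still on: 6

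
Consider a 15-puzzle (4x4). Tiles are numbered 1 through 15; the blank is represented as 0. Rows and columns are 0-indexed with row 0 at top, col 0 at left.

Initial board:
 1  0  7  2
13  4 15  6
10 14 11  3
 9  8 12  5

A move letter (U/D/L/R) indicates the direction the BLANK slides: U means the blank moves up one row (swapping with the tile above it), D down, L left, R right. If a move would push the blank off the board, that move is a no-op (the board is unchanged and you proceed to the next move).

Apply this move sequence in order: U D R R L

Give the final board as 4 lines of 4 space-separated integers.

Answer:  1  4  7  2
13 15  0  6
10 14 11  3
 9  8 12  5

Derivation:
After move 1 (U):
 1  0  7  2
13  4 15  6
10 14 11  3
 9  8 12  5

After move 2 (D):
 1  4  7  2
13  0 15  6
10 14 11  3
 9  8 12  5

After move 3 (R):
 1  4  7  2
13 15  0  6
10 14 11  3
 9  8 12  5

After move 4 (R):
 1  4  7  2
13 15  6  0
10 14 11  3
 9  8 12  5

After move 5 (L):
 1  4  7  2
13 15  0  6
10 14 11  3
 9  8 12  5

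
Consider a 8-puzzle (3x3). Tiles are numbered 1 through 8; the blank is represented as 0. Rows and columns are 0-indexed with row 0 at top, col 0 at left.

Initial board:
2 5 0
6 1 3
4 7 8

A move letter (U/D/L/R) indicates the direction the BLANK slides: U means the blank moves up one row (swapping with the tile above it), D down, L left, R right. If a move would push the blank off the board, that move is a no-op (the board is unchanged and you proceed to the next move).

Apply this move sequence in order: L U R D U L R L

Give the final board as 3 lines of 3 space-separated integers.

Answer: 2 0 5
6 1 3
4 7 8

Derivation:
After move 1 (L):
2 0 5
6 1 3
4 7 8

After move 2 (U):
2 0 5
6 1 3
4 7 8

After move 3 (R):
2 5 0
6 1 3
4 7 8

After move 4 (D):
2 5 3
6 1 0
4 7 8

After move 5 (U):
2 5 0
6 1 3
4 7 8

After move 6 (L):
2 0 5
6 1 3
4 7 8

After move 7 (R):
2 5 0
6 1 3
4 7 8

After move 8 (L):
2 0 5
6 1 3
4 7 8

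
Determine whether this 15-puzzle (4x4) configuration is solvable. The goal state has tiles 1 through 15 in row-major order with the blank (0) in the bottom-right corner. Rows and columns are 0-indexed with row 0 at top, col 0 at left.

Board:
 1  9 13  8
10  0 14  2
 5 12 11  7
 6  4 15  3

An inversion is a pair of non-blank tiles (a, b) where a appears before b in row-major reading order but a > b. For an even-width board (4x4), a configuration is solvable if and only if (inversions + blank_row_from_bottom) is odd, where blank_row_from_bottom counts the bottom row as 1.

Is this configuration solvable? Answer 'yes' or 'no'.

Inversions: 55
Blank is in row 1 (0-indexed from top), which is row 3 counting from the bottom (bottom = 1).
55 + 3 = 58, which is even, so the puzzle is not solvable.

Answer: no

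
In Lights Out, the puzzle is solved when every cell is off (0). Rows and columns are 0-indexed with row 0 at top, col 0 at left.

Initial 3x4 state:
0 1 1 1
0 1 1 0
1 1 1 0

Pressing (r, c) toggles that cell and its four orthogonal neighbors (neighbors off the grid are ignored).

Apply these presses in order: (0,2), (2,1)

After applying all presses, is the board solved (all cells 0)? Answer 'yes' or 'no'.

After press 1 at (0,2):
0 0 0 0
0 1 0 0
1 1 1 0

After press 2 at (2,1):
0 0 0 0
0 0 0 0
0 0 0 0

Lights still on: 0

Answer: yes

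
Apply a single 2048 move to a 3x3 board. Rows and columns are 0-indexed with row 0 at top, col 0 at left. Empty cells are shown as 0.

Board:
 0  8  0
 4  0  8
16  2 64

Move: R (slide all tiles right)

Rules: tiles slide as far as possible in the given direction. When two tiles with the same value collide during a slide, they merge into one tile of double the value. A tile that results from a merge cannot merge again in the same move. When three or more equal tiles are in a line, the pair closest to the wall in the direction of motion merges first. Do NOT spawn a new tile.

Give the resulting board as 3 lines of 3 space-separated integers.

Slide right:
row 0: [0, 8, 0] -> [0, 0, 8]
row 1: [4, 0, 8] -> [0, 4, 8]
row 2: [16, 2, 64] -> [16, 2, 64]

Answer:  0  0  8
 0  4  8
16  2 64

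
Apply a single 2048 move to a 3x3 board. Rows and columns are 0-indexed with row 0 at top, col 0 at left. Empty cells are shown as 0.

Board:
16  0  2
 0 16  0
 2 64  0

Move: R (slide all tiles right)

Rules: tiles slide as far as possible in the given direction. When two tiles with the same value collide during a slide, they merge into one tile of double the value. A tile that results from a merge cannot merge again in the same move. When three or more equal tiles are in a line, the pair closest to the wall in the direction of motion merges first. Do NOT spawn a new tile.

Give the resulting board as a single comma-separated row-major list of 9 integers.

Answer: 0, 16, 2, 0, 0, 16, 0, 2, 64

Derivation:
Slide right:
row 0: [16, 0, 2] -> [0, 16, 2]
row 1: [0, 16, 0] -> [0, 0, 16]
row 2: [2, 64, 0] -> [0, 2, 64]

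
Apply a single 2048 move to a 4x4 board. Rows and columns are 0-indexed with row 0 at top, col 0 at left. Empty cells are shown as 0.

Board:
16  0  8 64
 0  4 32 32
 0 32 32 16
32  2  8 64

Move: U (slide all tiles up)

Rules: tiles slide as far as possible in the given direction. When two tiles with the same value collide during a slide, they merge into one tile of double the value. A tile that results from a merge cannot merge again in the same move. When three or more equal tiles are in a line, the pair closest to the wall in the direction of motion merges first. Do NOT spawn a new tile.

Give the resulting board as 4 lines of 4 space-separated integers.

Answer: 16  4  8 64
32 32 64 32
 0  2  8 16
 0  0  0 64

Derivation:
Slide up:
col 0: [16, 0, 0, 32] -> [16, 32, 0, 0]
col 1: [0, 4, 32, 2] -> [4, 32, 2, 0]
col 2: [8, 32, 32, 8] -> [8, 64, 8, 0]
col 3: [64, 32, 16, 64] -> [64, 32, 16, 64]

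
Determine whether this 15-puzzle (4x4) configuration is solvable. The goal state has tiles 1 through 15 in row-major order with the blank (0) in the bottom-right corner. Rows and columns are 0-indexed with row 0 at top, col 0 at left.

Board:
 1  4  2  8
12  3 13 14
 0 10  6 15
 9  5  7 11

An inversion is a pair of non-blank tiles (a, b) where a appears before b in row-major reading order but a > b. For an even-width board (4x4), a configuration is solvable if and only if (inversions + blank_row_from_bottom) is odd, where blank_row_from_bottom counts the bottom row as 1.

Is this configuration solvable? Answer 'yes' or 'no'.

Answer: no

Derivation:
Inversions: 36
Blank is in row 2 (0-indexed from top), which is row 2 counting from the bottom (bottom = 1).
36 + 2 = 38, which is even, so the puzzle is not solvable.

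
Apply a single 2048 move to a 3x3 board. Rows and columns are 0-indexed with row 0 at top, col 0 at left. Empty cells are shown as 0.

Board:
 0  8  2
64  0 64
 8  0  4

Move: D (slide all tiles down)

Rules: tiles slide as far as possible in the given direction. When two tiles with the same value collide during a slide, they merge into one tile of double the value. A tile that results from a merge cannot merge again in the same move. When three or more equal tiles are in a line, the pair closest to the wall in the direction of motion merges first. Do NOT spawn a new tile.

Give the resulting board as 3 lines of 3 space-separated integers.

Answer:  0  0  2
64  0 64
 8  8  4

Derivation:
Slide down:
col 0: [0, 64, 8] -> [0, 64, 8]
col 1: [8, 0, 0] -> [0, 0, 8]
col 2: [2, 64, 4] -> [2, 64, 4]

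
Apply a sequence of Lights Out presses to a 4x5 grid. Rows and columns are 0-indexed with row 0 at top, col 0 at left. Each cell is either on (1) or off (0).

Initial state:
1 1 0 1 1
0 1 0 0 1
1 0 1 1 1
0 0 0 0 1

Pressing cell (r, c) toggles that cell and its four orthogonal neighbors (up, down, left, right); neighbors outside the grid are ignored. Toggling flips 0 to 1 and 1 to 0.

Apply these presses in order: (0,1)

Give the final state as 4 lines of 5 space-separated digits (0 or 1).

After press 1 at (0,1):
0 0 1 1 1
0 0 0 0 1
1 0 1 1 1
0 0 0 0 1

Answer: 0 0 1 1 1
0 0 0 0 1
1 0 1 1 1
0 0 0 0 1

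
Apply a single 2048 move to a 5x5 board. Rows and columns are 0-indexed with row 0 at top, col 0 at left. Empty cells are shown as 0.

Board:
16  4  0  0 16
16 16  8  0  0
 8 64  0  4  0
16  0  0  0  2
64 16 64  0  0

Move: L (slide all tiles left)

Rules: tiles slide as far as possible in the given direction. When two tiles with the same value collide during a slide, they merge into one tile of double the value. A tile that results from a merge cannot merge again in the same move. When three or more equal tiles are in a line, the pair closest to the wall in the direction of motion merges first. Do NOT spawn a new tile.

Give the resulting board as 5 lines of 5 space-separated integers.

Slide left:
row 0: [16, 4, 0, 0, 16] -> [16, 4, 16, 0, 0]
row 1: [16, 16, 8, 0, 0] -> [32, 8, 0, 0, 0]
row 2: [8, 64, 0, 4, 0] -> [8, 64, 4, 0, 0]
row 3: [16, 0, 0, 0, 2] -> [16, 2, 0, 0, 0]
row 4: [64, 16, 64, 0, 0] -> [64, 16, 64, 0, 0]

Answer: 16  4 16  0  0
32  8  0  0  0
 8 64  4  0  0
16  2  0  0  0
64 16 64  0  0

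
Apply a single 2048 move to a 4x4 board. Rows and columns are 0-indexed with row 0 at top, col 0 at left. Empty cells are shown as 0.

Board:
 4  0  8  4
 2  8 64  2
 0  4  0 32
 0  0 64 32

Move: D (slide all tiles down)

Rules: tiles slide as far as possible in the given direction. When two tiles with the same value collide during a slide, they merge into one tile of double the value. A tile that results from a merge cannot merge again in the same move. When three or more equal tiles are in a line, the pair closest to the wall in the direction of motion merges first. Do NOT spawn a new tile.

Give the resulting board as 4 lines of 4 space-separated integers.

Answer:   0   0   0   0
  0   0   0   4
  4   8   8   2
  2   4 128  64

Derivation:
Slide down:
col 0: [4, 2, 0, 0] -> [0, 0, 4, 2]
col 1: [0, 8, 4, 0] -> [0, 0, 8, 4]
col 2: [8, 64, 0, 64] -> [0, 0, 8, 128]
col 3: [4, 2, 32, 32] -> [0, 4, 2, 64]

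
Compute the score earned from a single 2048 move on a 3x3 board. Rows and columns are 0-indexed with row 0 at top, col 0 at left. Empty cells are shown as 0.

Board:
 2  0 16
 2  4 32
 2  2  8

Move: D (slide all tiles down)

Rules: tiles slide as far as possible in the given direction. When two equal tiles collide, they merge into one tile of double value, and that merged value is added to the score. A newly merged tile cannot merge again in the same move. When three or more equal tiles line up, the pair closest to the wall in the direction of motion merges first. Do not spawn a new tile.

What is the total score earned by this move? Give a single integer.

Answer: 4

Derivation:
Slide down:
col 0: [2, 2, 2] -> [0, 2, 4]  score +4 (running 4)
col 1: [0, 4, 2] -> [0, 4, 2]  score +0 (running 4)
col 2: [16, 32, 8] -> [16, 32, 8]  score +0 (running 4)
Board after move:
 0  0 16
 2  4 32
 4  2  8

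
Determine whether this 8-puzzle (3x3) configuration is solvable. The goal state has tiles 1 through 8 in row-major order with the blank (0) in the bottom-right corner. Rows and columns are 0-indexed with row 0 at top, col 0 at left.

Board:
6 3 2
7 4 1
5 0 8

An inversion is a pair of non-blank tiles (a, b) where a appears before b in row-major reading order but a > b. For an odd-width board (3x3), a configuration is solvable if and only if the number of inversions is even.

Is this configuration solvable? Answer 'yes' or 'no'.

Inversions (pairs i<j in row-major order where tile[i] > tile[j] > 0): 12
12 is even, so the puzzle is solvable.

Answer: yes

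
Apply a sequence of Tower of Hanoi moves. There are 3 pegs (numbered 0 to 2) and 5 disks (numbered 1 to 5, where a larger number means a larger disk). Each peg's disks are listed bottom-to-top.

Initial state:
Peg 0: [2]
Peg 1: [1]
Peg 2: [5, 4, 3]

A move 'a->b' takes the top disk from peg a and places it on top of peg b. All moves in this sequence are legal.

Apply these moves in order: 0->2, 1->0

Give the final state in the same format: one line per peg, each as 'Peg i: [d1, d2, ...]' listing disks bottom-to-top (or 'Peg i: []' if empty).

After move 1 (0->2):
Peg 0: []
Peg 1: [1]
Peg 2: [5, 4, 3, 2]

After move 2 (1->0):
Peg 0: [1]
Peg 1: []
Peg 2: [5, 4, 3, 2]

Answer: Peg 0: [1]
Peg 1: []
Peg 2: [5, 4, 3, 2]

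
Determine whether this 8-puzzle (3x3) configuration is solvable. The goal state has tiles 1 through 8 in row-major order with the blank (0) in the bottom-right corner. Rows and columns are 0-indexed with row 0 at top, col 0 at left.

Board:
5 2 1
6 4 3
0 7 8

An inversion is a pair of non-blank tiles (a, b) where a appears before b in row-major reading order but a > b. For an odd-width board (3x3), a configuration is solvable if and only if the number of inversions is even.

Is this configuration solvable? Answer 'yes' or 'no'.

Answer: yes

Derivation:
Inversions (pairs i<j in row-major order where tile[i] > tile[j] > 0): 8
8 is even, so the puzzle is solvable.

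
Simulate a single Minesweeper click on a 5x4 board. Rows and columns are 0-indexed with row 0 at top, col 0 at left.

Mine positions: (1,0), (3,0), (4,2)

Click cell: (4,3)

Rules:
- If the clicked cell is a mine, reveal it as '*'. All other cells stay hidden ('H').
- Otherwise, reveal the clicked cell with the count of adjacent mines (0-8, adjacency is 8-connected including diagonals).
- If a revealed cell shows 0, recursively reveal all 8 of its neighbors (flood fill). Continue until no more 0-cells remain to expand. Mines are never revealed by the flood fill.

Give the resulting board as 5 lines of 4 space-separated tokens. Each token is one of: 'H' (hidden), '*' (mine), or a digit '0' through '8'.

H H H H
H H H H
H H H H
H H H H
H H H 1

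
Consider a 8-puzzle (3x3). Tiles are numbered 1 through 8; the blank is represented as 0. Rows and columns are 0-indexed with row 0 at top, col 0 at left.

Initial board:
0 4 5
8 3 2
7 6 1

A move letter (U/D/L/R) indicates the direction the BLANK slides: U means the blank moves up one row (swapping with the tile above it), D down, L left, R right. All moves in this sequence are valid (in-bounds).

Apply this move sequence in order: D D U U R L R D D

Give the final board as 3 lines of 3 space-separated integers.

After move 1 (D):
8 4 5
0 3 2
7 6 1

After move 2 (D):
8 4 5
7 3 2
0 6 1

After move 3 (U):
8 4 5
0 3 2
7 6 1

After move 4 (U):
0 4 5
8 3 2
7 6 1

After move 5 (R):
4 0 5
8 3 2
7 6 1

After move 6 (L):
0 4 5
8 3 2
7 6 1

After move 7 (R):
4 0 5
8 3 2
7 6 1

After move 8 (D):
4 3 5
8 0 2
7 6 1

After move 9 (D):
4 3 5
8 6 2
7 0 1

Answer: 4 3 5
8 6 2
7 0 1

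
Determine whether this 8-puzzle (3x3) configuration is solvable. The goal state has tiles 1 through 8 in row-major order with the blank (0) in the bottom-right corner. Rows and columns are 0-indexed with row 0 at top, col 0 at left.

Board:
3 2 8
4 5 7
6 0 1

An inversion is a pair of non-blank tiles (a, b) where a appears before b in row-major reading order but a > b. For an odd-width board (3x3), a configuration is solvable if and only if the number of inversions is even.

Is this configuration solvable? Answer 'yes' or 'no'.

Answer: no

Derivation:
Inversions (pairs i<j in row-major order where tile[i] > tile[j] > 0): 13
13 is odd, so the puzzle is not solvable.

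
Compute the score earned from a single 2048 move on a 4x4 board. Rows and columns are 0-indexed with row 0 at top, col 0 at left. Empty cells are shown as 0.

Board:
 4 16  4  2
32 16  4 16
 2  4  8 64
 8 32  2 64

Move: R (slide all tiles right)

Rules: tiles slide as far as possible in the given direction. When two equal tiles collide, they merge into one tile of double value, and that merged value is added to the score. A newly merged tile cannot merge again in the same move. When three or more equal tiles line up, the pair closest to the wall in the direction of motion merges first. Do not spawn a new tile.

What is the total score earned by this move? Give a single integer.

Slide right:
row 0: [4, 16, 4, 2] -> [4, 16, 4, 2]  score +0 (running 0)
row 1: [32, 16, 4, 16] -> [32, 16, 4, 16]  score +0 (running 0)
row 2: [2, 4, 8, 64] -> [2, 4, 8, 64]  score +0 (running 0)
row 3: [8, 32, 2, 64] -> [8, 32, 2, 64]  score +0 (running 0)
Board after move:
 4 16  4  2
32 16  4 16
 2  4  8 64
 8 32  2 64

Answer: 0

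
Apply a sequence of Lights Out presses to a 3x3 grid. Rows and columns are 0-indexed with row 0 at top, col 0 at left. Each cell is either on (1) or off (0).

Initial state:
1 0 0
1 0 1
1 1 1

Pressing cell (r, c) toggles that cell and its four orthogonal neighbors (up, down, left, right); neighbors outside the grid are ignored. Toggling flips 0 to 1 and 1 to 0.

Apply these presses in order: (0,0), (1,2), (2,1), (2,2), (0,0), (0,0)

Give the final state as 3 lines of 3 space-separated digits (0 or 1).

After press 1 at (0,0):
0 1 0
0 0 1
1 1 1

After press 2 at (1,2):
0 1 1
0 1 0
1 1 0

After press 3 at (2,1):
0 1 1
0 0 0
0 0 1

After press 4 at (2,2):
0 1 1
0 0 1
0 1 0

After press 5 at (0,0):
1 0 1
1 0 1
0 1 0

After press 6 at (0,0):
0 1 1
0 0 1
0 1 0

Answer: 0 1 1
0 0 1
0 1 0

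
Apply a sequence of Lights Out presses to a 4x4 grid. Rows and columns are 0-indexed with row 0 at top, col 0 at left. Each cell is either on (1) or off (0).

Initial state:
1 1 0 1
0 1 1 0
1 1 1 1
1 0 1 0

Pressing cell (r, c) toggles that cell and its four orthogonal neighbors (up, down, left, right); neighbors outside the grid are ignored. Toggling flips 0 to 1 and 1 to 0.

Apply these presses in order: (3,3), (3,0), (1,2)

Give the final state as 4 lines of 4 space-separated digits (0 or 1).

After press 1 at (3,3):
1 1 0 1
0 1 1 0
1 1 1 0
1 0 0 1

After press 2 at (3,0):
1 1 0 1
0 1 1 0
0 1 1 0
0 1 0 1

After press 3 at (1,2):
1 1 1 1
0 0 0 1
0 1 0 0
0 1 0 1

Answer: 1 1 1 1
0 0 0 1
0 1 0 0
0 1 0 1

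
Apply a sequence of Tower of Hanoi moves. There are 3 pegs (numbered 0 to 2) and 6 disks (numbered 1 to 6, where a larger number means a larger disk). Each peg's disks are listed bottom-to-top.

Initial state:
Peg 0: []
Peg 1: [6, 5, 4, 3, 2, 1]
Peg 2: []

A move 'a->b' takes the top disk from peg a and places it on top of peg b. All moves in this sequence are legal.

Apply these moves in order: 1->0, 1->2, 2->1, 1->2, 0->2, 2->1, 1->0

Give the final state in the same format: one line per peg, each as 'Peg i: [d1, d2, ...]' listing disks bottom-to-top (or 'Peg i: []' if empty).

Answer: Peg 0: [1]
Peg 1: [6, 5, 4, 3]
Peg 2: [2]

Derivation:
After move 1 (1->0):
Peg 0: [1]
Peg 1: [6, 5, 4, 3, 2]
Peg 2: []

After move 2 (1->2):
Peg 0: [1]
Peg 1: [6, 5, 4, 3]
Peg 2: [2]

After move 3 (2->1):
Peg 0: [1]
Peg 1: [6, 5, 4, 3, 2]
Peg 2: []

After move 4 (1->2):
Peg 0: [1]
Peg 1: [6, 5, 4, 3]
Peg 2: [2]

After move 5 (0->2):
Peg 0: []
Peg 1: [6, 5, 4, 3]
Peg 2: [2, 1]

After move 6 (2->1):
Peg 0: []
Peg 1: [6, 5, 4, 3, 1]
Peg 2: [2]

After move 7 (1->0):
Peg 0: [1]
Peg 1: [6, 5, 4, 3]
Peg 2: [2]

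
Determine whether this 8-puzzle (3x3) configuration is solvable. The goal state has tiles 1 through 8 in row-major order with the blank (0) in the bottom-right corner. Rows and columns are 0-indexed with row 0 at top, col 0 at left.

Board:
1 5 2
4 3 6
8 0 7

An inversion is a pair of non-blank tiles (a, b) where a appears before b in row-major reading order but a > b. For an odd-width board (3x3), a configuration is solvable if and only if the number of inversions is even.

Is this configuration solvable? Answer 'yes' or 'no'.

Answer: no

Derivation:
Inversions (pairs i<j in row-major order where tile[i] > tile[j] > 0): 5
5 is odd, so the puzzle is not solvable.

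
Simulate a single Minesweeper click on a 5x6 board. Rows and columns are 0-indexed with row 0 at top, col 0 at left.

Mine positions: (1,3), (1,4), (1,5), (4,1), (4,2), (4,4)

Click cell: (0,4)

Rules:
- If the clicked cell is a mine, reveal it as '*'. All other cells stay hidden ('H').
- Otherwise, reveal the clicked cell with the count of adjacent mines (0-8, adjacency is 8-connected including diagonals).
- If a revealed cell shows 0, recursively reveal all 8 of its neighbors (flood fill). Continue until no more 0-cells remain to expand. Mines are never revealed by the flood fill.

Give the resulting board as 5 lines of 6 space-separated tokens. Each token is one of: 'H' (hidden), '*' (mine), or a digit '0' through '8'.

H H H H 3 H
H H H H H H
H H H H H H
H H H H H H
H H H H H H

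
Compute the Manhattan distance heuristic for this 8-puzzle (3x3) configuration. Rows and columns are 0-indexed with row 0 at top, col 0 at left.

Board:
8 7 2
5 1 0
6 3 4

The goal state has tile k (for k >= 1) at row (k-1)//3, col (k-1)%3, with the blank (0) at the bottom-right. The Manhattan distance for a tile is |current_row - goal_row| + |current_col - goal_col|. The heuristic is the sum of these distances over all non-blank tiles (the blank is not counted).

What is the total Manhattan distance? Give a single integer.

Answer: 19

Derivation:
Tile 8: at (0,0), goal (2,1), distance |0-2|+|0-1| = 3
Tile 7: at (0,1), goal (2,0), distance |0-2|+|1-0| = 3
Tile 2: at (0,2), goal (0,1), distance |0-0|+|2-1| = 1
Tile 5: at (1,0), goal (1,1), distance |1-1|+|0-1| = 1
Tile 1: at (1,1), goal (0,0), distance |1-0|+|1-0| = 2
Tile 6: at (2,0), goal (1,2), distance |2-1|+|0-2| = 3
Tile 3: at (2,1), goal (0,2), distance |2-0|+|1-2| = 3
Tile 4: at (2,2), goal (1,0), distance |2-1|+|2-0| = 3
Sum: 3 + 3 + 1 + 1 + 2 + 3 + 3 + 3 = 19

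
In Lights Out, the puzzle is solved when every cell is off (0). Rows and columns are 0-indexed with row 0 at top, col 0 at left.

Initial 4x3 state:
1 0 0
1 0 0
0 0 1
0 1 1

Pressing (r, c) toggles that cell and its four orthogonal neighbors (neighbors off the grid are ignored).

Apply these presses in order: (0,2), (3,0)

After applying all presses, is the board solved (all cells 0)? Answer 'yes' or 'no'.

Answer: no

Derivation:
After press 1 at (0,2):
1 1 1
1 0 1
0 0 1
0 1 1

After press 2 at (3,0):
1 1 1
1 0 1
1 0 1
1 0 1

Lights still on: 9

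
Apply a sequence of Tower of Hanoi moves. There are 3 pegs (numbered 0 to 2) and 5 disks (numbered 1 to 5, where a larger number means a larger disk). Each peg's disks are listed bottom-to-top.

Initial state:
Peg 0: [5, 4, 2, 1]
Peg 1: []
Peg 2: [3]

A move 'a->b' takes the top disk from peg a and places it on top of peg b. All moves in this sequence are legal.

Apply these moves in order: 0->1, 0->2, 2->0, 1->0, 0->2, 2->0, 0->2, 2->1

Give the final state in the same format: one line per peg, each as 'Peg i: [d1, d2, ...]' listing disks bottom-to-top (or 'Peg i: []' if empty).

After move 1 (0->1):
Peg 0: [5, 4, 2]
Peg 1: [1]
Peg 2: [3]

After move 2 (0->2):
Peg 0: [5, 4]
Peg 1: [1]
Peg 2: [3, 2]

After move 3 (2->0):
Peg 0: [5, 4, 2]
Peg 1: [1]
Peg 2: [3]

After move 4 (1->0):
Peg 0: [5, 4, 2, 1]
Peg 1: []
Peg 2: [3]

After move 5 (0->2):
Peg 0: [5, 4, 2]
Peg 1: []
Peg 2: [3, 1]

After move 6 (2->0):
Peg 0: [5, 4, 2, 1]
Peg 1: []
Peg 2: [3]

After move 7 (0->2):
Peg 0: [5, 4, 2]
Peg 1: []
Peg 2: [3, 1]

After move 8 (2->1):
Peg 0: [5, 4, 2]
Peg 1: [1]
Peg 2: [3]

Answer: Peg 0: [5, 4, 2]
Peg 1: [1]
Peg 2: [3]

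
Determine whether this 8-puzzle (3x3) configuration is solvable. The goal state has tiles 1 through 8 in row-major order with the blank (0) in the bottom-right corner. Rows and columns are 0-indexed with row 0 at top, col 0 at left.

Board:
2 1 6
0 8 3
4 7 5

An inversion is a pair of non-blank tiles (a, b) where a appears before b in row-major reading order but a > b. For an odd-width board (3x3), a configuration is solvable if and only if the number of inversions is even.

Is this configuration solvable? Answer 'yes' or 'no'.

Inversions (pairs i<j in row-major order where tile[i] > tile[j] > 0): 9
9 is odd, so the puzzle is not solvable.

Answer: no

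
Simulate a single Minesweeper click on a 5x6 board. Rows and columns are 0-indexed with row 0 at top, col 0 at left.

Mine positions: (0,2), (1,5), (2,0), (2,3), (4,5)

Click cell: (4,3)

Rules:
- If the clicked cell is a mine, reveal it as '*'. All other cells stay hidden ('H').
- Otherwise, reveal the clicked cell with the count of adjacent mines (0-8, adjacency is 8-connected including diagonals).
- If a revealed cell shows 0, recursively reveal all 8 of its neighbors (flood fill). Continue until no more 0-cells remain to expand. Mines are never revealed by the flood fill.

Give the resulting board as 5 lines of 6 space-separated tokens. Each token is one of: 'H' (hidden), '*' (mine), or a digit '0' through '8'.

H H H H H H
H H H H H H
H H H H H H
1 1 1 1 2 H
0 0 0 0 1 H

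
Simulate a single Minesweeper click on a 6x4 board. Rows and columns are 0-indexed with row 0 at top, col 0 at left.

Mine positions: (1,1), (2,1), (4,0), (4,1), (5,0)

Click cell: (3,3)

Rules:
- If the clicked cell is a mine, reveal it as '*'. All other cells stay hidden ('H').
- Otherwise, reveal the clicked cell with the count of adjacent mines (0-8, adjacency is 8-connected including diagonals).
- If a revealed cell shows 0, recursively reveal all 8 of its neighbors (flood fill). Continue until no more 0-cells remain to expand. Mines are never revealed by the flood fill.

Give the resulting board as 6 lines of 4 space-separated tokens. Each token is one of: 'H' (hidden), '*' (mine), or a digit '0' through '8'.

H H 1 0
H H 2 0
H H 2 0
H H 2 0
H H 1 0
H H 1 0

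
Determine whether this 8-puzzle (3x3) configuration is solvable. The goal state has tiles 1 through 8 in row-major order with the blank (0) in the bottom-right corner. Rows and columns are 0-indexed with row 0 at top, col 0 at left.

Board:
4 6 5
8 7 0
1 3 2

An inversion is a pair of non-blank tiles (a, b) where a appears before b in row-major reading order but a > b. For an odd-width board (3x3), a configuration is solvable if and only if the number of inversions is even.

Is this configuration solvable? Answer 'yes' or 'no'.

Answer: yes

Derivation:
Inversions (pairs i<j in row-major order where tile[i] > tile[j] > 0): 18
18 is even, so the puzzle is solvable.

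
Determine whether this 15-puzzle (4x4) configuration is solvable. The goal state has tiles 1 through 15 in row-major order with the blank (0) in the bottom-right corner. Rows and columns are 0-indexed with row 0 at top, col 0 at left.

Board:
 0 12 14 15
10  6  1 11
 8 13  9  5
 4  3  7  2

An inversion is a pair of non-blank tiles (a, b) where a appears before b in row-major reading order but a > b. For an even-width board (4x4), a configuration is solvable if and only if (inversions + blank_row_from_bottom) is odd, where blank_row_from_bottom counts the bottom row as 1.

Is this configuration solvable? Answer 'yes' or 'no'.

Inversions: 79
Blank is in row 0 (0-indexed from top), which is row 4 counting from the bottom (bottom = 1).
79 + 4 = 83, which is odd, so the puzzle is solvable.

Answer: yes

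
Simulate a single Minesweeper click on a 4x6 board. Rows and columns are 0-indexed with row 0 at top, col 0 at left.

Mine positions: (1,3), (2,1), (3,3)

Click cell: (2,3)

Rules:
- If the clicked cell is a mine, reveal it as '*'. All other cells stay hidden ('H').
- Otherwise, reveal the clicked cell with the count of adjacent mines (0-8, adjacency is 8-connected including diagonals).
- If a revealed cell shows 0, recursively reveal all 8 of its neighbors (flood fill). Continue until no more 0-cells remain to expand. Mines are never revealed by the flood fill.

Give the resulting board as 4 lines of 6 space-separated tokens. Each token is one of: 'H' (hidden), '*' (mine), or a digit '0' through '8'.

H H H H H H
H H H H H H
H H H 2 H H
H H H H H H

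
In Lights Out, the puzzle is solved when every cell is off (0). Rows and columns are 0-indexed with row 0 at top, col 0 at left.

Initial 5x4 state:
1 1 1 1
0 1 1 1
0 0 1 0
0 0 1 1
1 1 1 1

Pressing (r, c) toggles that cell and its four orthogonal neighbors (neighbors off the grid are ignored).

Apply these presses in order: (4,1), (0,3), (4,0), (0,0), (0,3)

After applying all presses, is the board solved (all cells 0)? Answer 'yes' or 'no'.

After press 1 at (4,1):
1 1 1 1
0 1 1 1
0 0 1 0
0 1 1 1
0 0 0 1

After press 2 at (0,3):
1 1 0 0
0 1 1 0
0 0 1 0
0 1 1 1
0 0 0 1

After press 3 at (4,0):
1 1 0 0
0 1 1 0
0 0 1 0
1 1 1 1
1 1 0 1

After press 4 at (0,0):
0 0 0 0
1 1 1 0
0 0 1 0
1 1 1 1
1 1 0 1

After press 5 at (0,3):
0 0 1 1
1 1 1 1
0 0 1 0
1 1 1 1
1 1 0 1

Lights still on: 14

Answer: no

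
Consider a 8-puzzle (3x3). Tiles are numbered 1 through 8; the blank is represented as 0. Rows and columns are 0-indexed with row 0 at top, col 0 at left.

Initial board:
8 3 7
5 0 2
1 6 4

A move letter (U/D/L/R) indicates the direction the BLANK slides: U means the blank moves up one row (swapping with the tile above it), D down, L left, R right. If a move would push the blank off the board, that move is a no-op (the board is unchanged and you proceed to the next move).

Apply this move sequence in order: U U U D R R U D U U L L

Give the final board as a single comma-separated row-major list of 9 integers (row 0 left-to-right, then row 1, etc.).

Answer: 0, 8, 3, 5, 2, 7, 1, 6, 4

Derivation:
After move 1 (U):
8 0 7
5 3 2
1 6 4

After move 2 (U):
8 0 7
5 3 2
1 6 4

After move 3 (U):
8 0 7
5 3 2
1 6 4

After move 4 (D):
8 3 7
5 0 2
1 6 4

After move 5 (R):
8 3 7
5 2 0
1 6 4

After move 6 (R):
8 3 7
5 2 0
1 6 4

After move 7 (U):
8 3 0
5 2 7
1 6 4

After move 8 (D):
8 3 7
5 2 0
1 6 4

After move 9 (U):
8 3 0
5 2 7
1 6 4

After move 10 (U):
8 3 0
5 2 7
1 6 4

After move 11 (L):
8 0 3
5 2 7
1 6 4

After move 12 (L):
0 8 3
5 2 7
1 6 4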